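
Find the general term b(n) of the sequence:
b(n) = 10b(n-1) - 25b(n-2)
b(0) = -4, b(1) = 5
Characteristic equation: x² - 10x + 25 = 0, which is (x - (5))².
Repeated root r = 5.
General solution: b(n) = (A + Bn)·(5)^n.
From b(0) = -4: A = -4.
From b(1) = 5: (A + B)·(5) = 5 ⇒ B = 5.
So b(n) = \left(5 n - 4\right) \cdot (5)^n.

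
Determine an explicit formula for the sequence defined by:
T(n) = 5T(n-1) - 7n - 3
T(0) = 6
First-order linear with linear forcing.
Homogeneous solution: T_h(n) = A·(5)^n.
Try particular T_p(n) = pn + q. Substituting:
  pn + q = 5(p(n-1) + q) - 7n - 3.
Matching the n-coefficient: p = 5p - 7 ⇒ p = \frac{7}{4}.
Matching constants: q = -5p + 5q - 3 ⇒ q = \frac{47}{16}.
General: T(n) = A·(5)^n + \frac{7 n}{4} + \frac{47}{16}.
Apply T(0) = 6: A + \frac{47}{16} = 6 ⇒ A = \frac{49}{16}.
So T(n) = \frac{49 \cdot 5^{n}}{16} + \frac{7 n}{4} + \frac{47}{16}.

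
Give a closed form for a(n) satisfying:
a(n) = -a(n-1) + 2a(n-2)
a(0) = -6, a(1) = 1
Characteristic equation: x² + x - 2 = 0, which factors as (x - (1))(x - (-2)) = 0.
Roots r₁ = 1, r₂ = -2 (distinct).
General solution: a(n) = A·(1)^n + B·(-2)^n.
From a(0) = -6: A + B = -6.
From a(1) = 1: A - 2B = 1.
Solving: A = - \frac{11}{3}, B = - \frac{7}{3}.
So a(n) = - \frac{7 \left(-2\right)^{n}}{3} - \frac{11}{3}.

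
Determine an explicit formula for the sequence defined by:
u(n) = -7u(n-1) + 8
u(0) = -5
First-order linear non-homogeneous.
Homogeneous solution: u_h(n) = A·(-7)^n.
Try constant particular solution u_p = K: K = -7K + 8 ⇒ K = 1.
General: u(n) = A·(-7)^n + 1.
Apply u(0) = -5: A + 1 = -5 ⇒ A = -6.
So u(n) = 1 - 6 \left(-7\right)^{n}.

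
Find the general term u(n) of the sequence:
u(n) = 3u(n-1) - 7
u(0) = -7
First-order linear non-homogeneous.
Homogeneous solution: u_h(n) = A·(3)^n.
Try constant particular solution u_p = K: K = 3K - 7 ⇒ K = \frac{7}{2}.
General: u(n) = A·(3)^n + \frac{7}{2}.
Apply u(0) = -7: A + \frac{7}{2} = -7 ⇒ A = - \frac{21}{2}.
So u(n) = \frac{7}{2} - \frac{21 \cdot 3^{n}}{2}.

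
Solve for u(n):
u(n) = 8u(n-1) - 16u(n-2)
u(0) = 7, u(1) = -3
Characteristic equation: x² - 8x + 16 = 0, which is (x - (4))².
Repeated root r = 4.
General solution: u(n) = (A + Bn)·(4)^n.
From u(0) = 7: A = 7.
From u(1) = -3: (A + B)·(4) = -3 ⇒ B = - \frac{31}{4}.
So u(n) = \left(7 - \frac{31 n}{4}\right) \cdot (4)^n.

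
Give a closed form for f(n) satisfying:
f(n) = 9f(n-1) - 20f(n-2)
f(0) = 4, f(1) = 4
Characteristic equation: x² - 9x + 20 = 0, which factors as (x - (5))(x - (4)) = 0.
Roots r₁ = 5, r₂ = 4 (distinct).
General solution: f(n) = A·(5)^n + B·(4)^n.
From f(0) = 4: A + B = 4.
From f(1) = 4: 5A + 4B = 4.
Solving: A = -12, B = 16.
So f(n) = 16 \cdot 4^{n} - 12 \cdot 5^{n}.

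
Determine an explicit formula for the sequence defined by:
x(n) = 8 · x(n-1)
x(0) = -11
Pure geometric recurrence with ratio 8.
By induction x(n) = x(0) · (8)^n = - 11 \cdot 8^{n}.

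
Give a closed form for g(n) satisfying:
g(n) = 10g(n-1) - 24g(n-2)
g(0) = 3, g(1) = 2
Characteristic equation: x² - 10x + 24 = 0, which factors as (x - (4))(x - (6)) = 0.
Roots r₁ = 4, r₂ = 6 (distinct).
General solution: g(n) = A·(4)^n + B·(6)^n.
From g(0) = 3: A + B = 3.
From g(1) = 2: 4A + 6B = 2.
Solving: A = 8, B = -5.
So g(n) = 8 \cdot 4^{n} - 5 \cdot 6^{n}.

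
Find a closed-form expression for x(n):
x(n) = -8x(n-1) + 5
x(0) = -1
First-order linear non-homogeneous.
Homogeneous solution: x_h(n) = A·(-8)^n.
Try constant particular solution x_p = K: K = -8K + 5 ⇒ K = \frac{5}{9}.
General: x(n) = A·(-8)^n + \frac{5}{9}.
Apply x(0) = -1: A + \frac{5}{9} = -1 ⇒ A = - \frac{14}{9}.
So x(n) = \frac{5}{9} - \frac{14 \left(-8\right)^{n}}{9}.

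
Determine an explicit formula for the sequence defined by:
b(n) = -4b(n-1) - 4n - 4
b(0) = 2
First-order linear with linear forcing.
Homogeneous solution: b_h(n) = A·(-4)^n.
Try particular b_p(n) = pn + q. Substituting:
  pn + q = -4(p(n-1) + q) - 4n - 4.
Matching the n-coefficient: p = -4p - 4 ⇒ p = - \frac{4}{5}.
Matching constants: q = 4p - 4q - 4 ⇒ q = - \frac{36}{25}.
General: b(n) = A·(-4)^n - \frac{4 n}{5} - \frac{36}{25}.
Apply b(0) = 2: A - \frac{36}{25} = 2 ⇒ A = \frac{86}{25}.
So b(n) = \frac{86 \left(-4\right)^{n}}{25} - \frac{4 n}{5} - \frac{36}{25}.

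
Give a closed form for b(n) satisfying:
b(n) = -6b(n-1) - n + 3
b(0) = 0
First-order linear with linear forcing.
Homogeneous solution: b_h(n) = A·(-6)^n.
Try particular b_p(n) = pn + q. Substituting:
  pn + q = -6(p(n-1) + q) - n + 3.
Matching the n-coefficient: p = -6p - 1 ⇒ p = - \frac{1}{7}.
Matching constants: q = 6p - 6q + 3 ⇒ q = \frac{15}{49}.
General: b(n) = A·(-6)^n - \frac{n}{7} + \frac{15}{49}.
Apply b(0) = 0: A + \frac{15}{49} = 0 ⇒ A = - \frac{15}{49}.
So b(n) = - \frac{15 \left(-6\right)^{n}}{49} - \frac{n}{7} + \frac{15}{49}.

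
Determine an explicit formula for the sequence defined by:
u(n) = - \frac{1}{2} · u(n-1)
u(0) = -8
Pure geometric recurrence with ratio - \frac{1}{2}.
By induction u(n) = u(0) · (- \frac{1}{2})^n = - 8 \left(- \frac{1}{2}\right)^{n}.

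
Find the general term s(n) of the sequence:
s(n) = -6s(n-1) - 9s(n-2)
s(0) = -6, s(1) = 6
Characteristic equation: x² + 6x + 9 = 0, which is (x - (-3))².
Repeated root r = -3.
General solution: s(n) = (A + Bn)·(-3)^n.
From s(0) = -6: A = -6.
From s(1) = 6: (A + B)·(-3) = 6 ⇒ B = 4.
So s(n) = \left(4 n - 6\right) \cdot (-3)^n.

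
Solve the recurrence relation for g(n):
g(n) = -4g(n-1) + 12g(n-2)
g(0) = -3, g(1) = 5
Characteristic equation: x² + 4x - 12 = 0, which factors as (x - (2))(x - (-6)) = 0.
Roots r₁ = 2, r₂ = -6 (distinct).
General solution: g(n) = A·(2)^n + B·(-6)^n.
From g(0) = -3: A + B = -3.
From g(1) = 5: 2A - 6B = 5.
Solving: A = - \frac{13}{8}, B = - \frac{11}{8}.
So g(n) = - \frac{11 \left(-6\right)^{n}}{8} - \frac{13 \cdot 2^{n}}{8}.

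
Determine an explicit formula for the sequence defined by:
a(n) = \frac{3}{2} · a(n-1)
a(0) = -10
Pure geometric recurrence with ratio \frac{3}{2}.
By induction a(n) = a(0) · (\frac{3}{2})^n = - 10 \left(\frac{3}{2}\right)^{n}.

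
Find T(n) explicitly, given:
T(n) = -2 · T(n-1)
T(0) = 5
Pure geometric recurrence with ratio -2.
By induction T(n) = T(0) · (-2)^n = 5 \left(-2\right)^{n}.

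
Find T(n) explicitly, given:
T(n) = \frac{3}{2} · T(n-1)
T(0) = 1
Pure geometric recurrence with ratio \frac{3}{2}.
By induction T(n) = T(0) · (\frac{3}{2})^n = \left(\frac{3}{2}\right)^{n}.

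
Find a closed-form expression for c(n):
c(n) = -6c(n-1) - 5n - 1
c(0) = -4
First-order linear with linear forcing.
Homogeneous solution: c_h(n) = A·(-6)^n.
Try particular c_p(n) = pn + q. Substituting:
  pn + q = -6(p(n-1) + q) - 5n - 1.
Matching the n-coefficient: p = -6p - 5 ⇒ p = - \frac{5}{7}.
Matching constants: q = 6p - 6q - 1 ⇒ q = - \frac{37}{49}.
General: c(n) = A·(-6)^n - \frac{5 n}{7} - \frac{37}{49}.
Apply c(0) = -4: A - \frac{37}{49} = -4 ⇒ A = - \frac{159}{49}.
So c(n) = - \frac{159 \left(-6\right)^{n}}{49} - \frac{5 n}{7} - \frac{37}{49}.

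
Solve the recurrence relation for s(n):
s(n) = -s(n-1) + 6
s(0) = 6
First-order linear non-homogeneous.
Homogeneous solution: s_h(n) = A·(-1)^n.
Try constant particular solution s_p = K: K = -K + 6 ⇒ K = 3.
General: s(n) = A·(-1)^n + 3.
Apply s(0) = 6: A + 3 = 6 ⇒ A = 3.
So s(n) = 3 \left(-1\right)^{n} + 3.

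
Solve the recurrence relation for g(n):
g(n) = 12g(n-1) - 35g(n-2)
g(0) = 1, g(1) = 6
Characteristic equation: x² - 12x + 35 = 0, which factors as (x - (5))(x - (7)) = 0.
Roots r₁ = 5, r₂ = 7 (distinct).
General solution: g(n) = A·(5)^n + B·(7)^n.
From g(0) = 1: A + B = 1.
From g(1) = 6: 5A + 7B = 6.
Solving: A = \frac{1}{2}, B = \frac{1}{2}.
So g(n) = \frac{5^{n}}{2} + \frac{7^{n}}{2}.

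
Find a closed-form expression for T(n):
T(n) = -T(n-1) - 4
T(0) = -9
First-order linear non-homogeneous.
Homogeneous solution: T_h(n) = A·(-1)^n.
Try constant particular solution T_p = K: K = -K - 4 ⇒ K = -2.
General: T(n) = A·(-1)^n - 2.
Apply T(0) = -9: A - 2 = -9 ⇒ A = -7.
So T(n) = - 7 \left(-1\right)^{n} - 2.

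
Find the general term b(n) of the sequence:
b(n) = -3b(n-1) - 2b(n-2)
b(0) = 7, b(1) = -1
Characteristic equation: x² + 3x + 2 = 0, which factors as (x - (-1))(x - (-2)) = 0.
Roots r₁ = -1, r₂ = -2 (distinct).
General solution: b(n) = A·(-1)^n + B·(-2)^n.
From b(0) = 7: A + B = 7.
From b(1) = -1: -A - 2B = -1.
Solving: A = 13, B = -6.
So b(n) = 13 \left(-1\right)^{n} - 6 \left(-2\right)^{n}.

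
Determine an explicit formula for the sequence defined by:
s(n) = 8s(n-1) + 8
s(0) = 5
First-order linear non-homogeneous.
Homogeneous solution: s_h(n) = A·(8)^n.
Try constant particular solution s_p = K: K = 8K + 8 ⇒ K = - \frac{8}{7}.
General: s(n) = A·(8)^n - \frac{8}{7}.
Apply s(0) = 5: A - \frac{8}{7} = 5 ⇒ A = \frac{43}{7}.
So s(n) = \frac{43 \cdot 8^{n}}{7} - \frac{8}{7}.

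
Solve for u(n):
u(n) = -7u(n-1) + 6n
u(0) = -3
First-order linear with linear forcing.
Homogeneous solution: u_h(n) = A·(-7)^n.
Try particular u_p(n) = pn + q. Substituting:
  pn + q = -7(p(n-1) + q) + 6n.
Matching the n-coefficient: p = -7p + 6 ⇒ p = \frac{3}{4}.
Matching constants: q = 7p - 7q ⇒ q = \frac{21}{32}.
General: u(n) = A·(-7)^n + \frac{3 n}{4} + \frac{21}{32}.
Apply u(0) = -3: A + \frac{21}{32} = -3 ⇒ A = - \frac{117}{32}.
So u(n) = - \frac{117 \left(-7\right)^{n}}{32} + \frac{3 n}{4} + \frac{21}{32}.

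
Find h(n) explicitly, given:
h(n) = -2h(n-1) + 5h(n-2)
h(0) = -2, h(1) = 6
Characteristic equation: x² + 2x - 5 = 0.
Discriminant Δ = (-2)² + 4·(5) = 24.
Roots r₁,₂ = (-2 ± √24)/2, so r₁ = -1 + \sqrt{6}, r₂ = - \sqrt{6} - 1.
General solution: h(n) = A·r₁^n + B·r₂^n.
From the initial conditions, A + B = -2 and r₁A + r₂B = 6.
Since r₁ - r₂ = √24: A = (6 - (-2)r₂)/√24 = -1 + \frac{\sqrt{6}}{3}, and B = -2 - A = -1 - \frac{\sqrt{6}}{3}.
So h(n) = \left(-1 + \frac{\sqrt{6}}{3}\right)\left(-1 + \sqrt{6}\right)^n + \left(-1 - \frac{\sqrt{6}}{3}\right)\left(- \sqrt{6} - 1\right)^n.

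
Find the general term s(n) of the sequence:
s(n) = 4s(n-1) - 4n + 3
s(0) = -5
First-order linear with linear forcing.
Homogeneous solution: s_h(n) = A·(4)^n.
Try particular s_p(n) = pn + q. Substituting:
  pn + q = 4(p(n-1) + q) - 4n + 3.
Matching the n-coefficient: p = 4p - 4 ⇒ p = \frac{4}{3}.
Matching constants: q = -4p + 4q + 3 ⇒ q = \frac{7}{9}.
General: s(n) = A·(4)^n + \frac{4 n}{3} + \frac{7}{9}.
Apply s(0) = -5: A + \frac{7}{9} = -5 ⇒ A = - \frac{52}{9}.
So s(n) = - \frac{52 \cdot 4^{n}}{9} + \frac{4 n}{3} + \frac{7}{9}.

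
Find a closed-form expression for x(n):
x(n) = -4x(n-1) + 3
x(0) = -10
First-order linear non-homogeneous.
Homogeneous solution: x_h(n) = A·(-4)^n.
Try constant particular solution x_p = K: K = -4K + 3 ⇒ K = \frac{3}{5}.
General: x(n) = A·(-4)^n + \frac{3}{5}.
Apply x(0) = -10: A + \frac{3}{5} = -10 ⇒ A = - \frac{53}{5}.
So x(n) = \frac{3}{5} - \frac{53 \left(-4\right)^{n}}{5}.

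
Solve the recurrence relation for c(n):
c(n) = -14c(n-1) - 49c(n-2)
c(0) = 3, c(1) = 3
Characteristic equation: x² + 14x + 49 = 0, which is (x - (-7))².
Repeated root r = -7.
General solution: c(n) = (A + Bn)·(-7)^n.
From c(0) = 3: A = 3.
From c(1) = 3: (A + B)·(-7) = 3 ⇒ B = - \frac{24}{7}.
So c(n) = \left(3 - \frac{24 n}{7}\right) \cdot (-7)^n.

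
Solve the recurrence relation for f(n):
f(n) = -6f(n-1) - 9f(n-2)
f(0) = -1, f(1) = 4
Characteristic equation: x² + 6x + 9 = 0, which is (x - (-3))².
Repeated root r = -3.
General solution: f(n) = (A + Bn)·(-3)^n.
From f(0) = -1: A = -1.
From f(1) = 4: (A + B)·(-3) = 4 ⇒ B = - \frac{1}{3}.
So f(n) = \left(- \frac{n}{3} - 1\right) \cdot (-3)^n.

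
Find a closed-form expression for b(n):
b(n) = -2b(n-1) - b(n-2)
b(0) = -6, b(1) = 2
Characteristic equation: x² + 2x + 1 = 0, which is (x - (-1))².
Repeated root r = -1.
General solution: b(n) = (A + Bn)·(-1)^n.
From b(0) = -6: A = -6.
From b(1) = 2: (A + B)·(-1) = 2 ⇒ B = 4.
So b(n) = \left(4 n - 6\right) \cdot (-1)^n.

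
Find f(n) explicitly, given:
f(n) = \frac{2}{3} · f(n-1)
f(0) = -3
Pure geometric recurrence with ratio \frac{2}{3}.
By induction f(n) = f(0) · (\frac{2}{3})^n = - 3 \left(\frac{2}{3}\right)^{n}.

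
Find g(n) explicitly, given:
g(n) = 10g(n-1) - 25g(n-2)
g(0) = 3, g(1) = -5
Characteristic equation: x² - 10x + 25 = 0, which is (x - (5))².
Repeated root r = 5.
General solution: g(n) = (A + Bn)·(5)^n.
From g(0) = 3: A = 3.
From g(1) = -5: (A + B)·(5) = -5 ⇒ B = -4.
So g(n) = \left(3 - 4 n\right) \cdot (5)^n.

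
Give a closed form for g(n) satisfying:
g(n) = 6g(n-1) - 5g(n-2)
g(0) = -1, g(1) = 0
Characteristic equation: x² - 6x + 5 = 0, which factors as (x - (5))(x - (1)) = 0.
Roots r₁ = 5, r₂ = 1 (distinct).
General solution: g(n) = A·(5)^n + B·(1)^n.
From g(0) = -1: A + B = -1.
From g(1) = 0: 5A + B = 0.
Solving: A = \frac{1}{4}, B = - \frac{5}{4}.
So g(n) = \frac{5^{n}}{4} - \frac{5}{4}.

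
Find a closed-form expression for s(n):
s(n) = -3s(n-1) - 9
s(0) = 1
First-order linear non-homogeneous.
Homogeneous solution: s_h(n) = A·(-3)^n.
Try constant particular solution s_p = K: K = -3K - 9 ⇒ K = - \frac{9}{4}.
General: s(n) = A·(-3)^n - \frac{9}{4}.
Apply s(0) = 1: A - \frac{9}{4} = 1 ⇒ A = \frac{13}{4}.
So s(n) = \frac{13 \left(-3\right)^{n}}{4} - \frac{9}{4}.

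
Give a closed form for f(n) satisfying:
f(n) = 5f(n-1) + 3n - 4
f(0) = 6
First-order linear with linear forcing.
Homogeneous solution: f_h(n) = A·(5)^n.
Try particular f_p(n) = pn + q. Substituting:
  pn + q = 5(p(n-1) + q) + 3n - 4.
Matching the n-coefficient: p = 5p + 3 ⇒ p = - \frac{3}{4}.
Matching constants: q = -5p + 5q - 4 ⇒ q = \frac{1}{16}.
General: f(n) = A·(5)^n - \frac{3 n}{4} + \frac{1}{16}.
Apply f(0) = 6: A + \frac{1}{16} = 6 ⇒ A = \frac{95}{16}.
So f(n) = \frac{95 \cdot 5^{n}}{16} - \frac{3 n}{4} + \frac{1}{16}.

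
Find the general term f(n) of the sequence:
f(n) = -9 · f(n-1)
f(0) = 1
Pure geometric recurrence with ratio -9.
By induction f(n) = f(0) · (-9)^n = \left(-9\right)^{n}.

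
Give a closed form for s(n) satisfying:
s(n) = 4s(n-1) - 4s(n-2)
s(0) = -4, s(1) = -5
Characteristic equation: x² - 4x + 4 = 0, which is (x - (2))².
Repeated root r = 2.
General solution: s(n) = (A + Bn)·(2)^n.
From s(0) = -4: A = -4.
From s(1) = -5: (A + B)·(2) = -5 ⇒ B = \frac{3}{2}.
So s(n) = \left(\frac{3 n}{2} - 4\right) \cdot (2)^n.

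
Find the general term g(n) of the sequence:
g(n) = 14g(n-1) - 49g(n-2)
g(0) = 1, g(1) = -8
Characteristic equation: x² - 14x + 49 = 0, which is (x - (7))².
Repeated root r = 7.
General solution: g(n) = (A + Bn)·(7)^n.
From g(0) = 1: A = 1.
From g(1) = -8: (A + B)·(7) = -8 ⇒ B = - \frac{15}{7}.
So g(n) = \left(1 - \frac{15 n}{7}\right) \cdot (7)^n.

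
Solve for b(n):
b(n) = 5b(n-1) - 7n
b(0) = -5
First-order linear with linear forcing.
Homogeneous solution: b_h(n) = A·(5)^n.
Try particular b_p(n) = pn + q. Substituting:
  pn + q = 5(p(n-1) + q) - 7n.
Matching the n-coefficient: p = 5p - 7 ⇒ p = \frac{7}{4}.
Matching constants: q = -5p + 5q ⇒ q = \frac{35}{16}.
General: b(n) = A·(5)^n + \frac{7 n}{4} + \frac{35}{16}.
Apply b(0) = -5: A + \frac{35}{16} = -5 ⇒ A = - \frac{115}{16}.
So b(n) = - \frac{115 \cdot 5^{n}}{16} + \frac{7 n}{4} + \frac{35}{16}.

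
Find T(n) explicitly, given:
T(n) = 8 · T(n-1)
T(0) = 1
Pure geometric recurrence with ratio 8.
By induction T(n) = T(0) · (8)^n = 8^{n}.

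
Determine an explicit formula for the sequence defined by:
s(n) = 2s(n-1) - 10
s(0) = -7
First-order linear non-homogeneous.
Homogeneous solution: s_h(n) = A·(2)^n.
Try constant particular solution s_p = K: K = 2K - 10 ⇒ K = 10.
General: s(n) = A·(2)^n + 10.
Apply s(0) = -7: A + 10 = -7 ⇒ A = -17.
So s(n) = 10 - 17 \cdot 2^{n}.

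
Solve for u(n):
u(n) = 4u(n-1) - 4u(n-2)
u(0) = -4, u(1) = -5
Characteristic equation: x² - 4x + 4 = 0, which is (x - (2))².
Repeated root r = 2.
General solution: u(n) = (A + Bn)·(2)^n.
From u(0) = -4: A = -4.
From u(1) = -5: (A + B)·(2) = -5 ⇒ B = \frac{3}{2}.
So u(n) = \left(\frac{3 n}{2} - 4\right) \cdot (2)^n.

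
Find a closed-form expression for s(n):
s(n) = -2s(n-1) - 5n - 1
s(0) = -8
First-order linear with linear forcing.
Homogeneous solution: s_h(n) = A·(-2)^n.
Try particular s_p(n) = pn + q. Substituting:
  pn + q = -2(p(n-1) + q) - 5n - 1.
Matching the n-coefficient: p = -2p - 5 ⇒ p = - \frac{5}{3}.
Matching constants: q = 2p - 2q - 1 ⇒ q = - \frac{13}{9}.
General: s(n) = A·(-2)^n - \frac{5 n}{3} - \frac{13}{9}.
Apply s(0) = -8: A - \frac{13}{9} = -8 ⇒ A = - \frac{59}{9}.
So s(n) = - \frac{59 \left(-2\right)^{n}}{9} - \frac{5 n}{3} - \frac{13}{9}.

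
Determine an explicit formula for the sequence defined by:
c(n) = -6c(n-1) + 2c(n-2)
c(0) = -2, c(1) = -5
Characteristic equation: x² + 6x - 2 = 0.
Discriminant Δ = (-6)² + 4·(2) = 44.
Roots r₁,₂ = (-6 ± √44)/2, so r₁ = -3 + \sqrt{11}, r₂ = - \sqrt{11} - 3.
General solution: c(n) = A·r₁^n + B·r₂^n.
From the initial conditions, A + B = -2 and r₁A + r₂B = -5.
Since r₁ - r₂ = √44: A = (-5 - (-2)r₂)/√44 = - \frac{\sqrt{11}}{2} - 1, and B = -2 - A = -1 + \frac{\sqrt{11}}{2}.
So c(n) = \left(- \frac{\sqrt{11}}{2} - 1\right)\left(-3 + \sqrt{11}\right)^n + \left(-1 + \frac{\sqrt{11}}{2}\right)\left(- \sqrt{11} - 3\right)^n.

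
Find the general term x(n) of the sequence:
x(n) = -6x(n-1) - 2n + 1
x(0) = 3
First-order linear with linear forcing.
Homogeneous solution: x_h(n) = A·(-6)^n.
Try particular x_p(n) = pn + q. Substituting:
  pn + q = -6(p(n-1) + q) - 2n + 1.
Matching the n-coefficient: p = -6p - 2 ⇒ p = - \frac{2}{7}.
Matching constants: q = 6p - 6q + 1 ⇒ q = - \frac{5}{49}.
General: x(n) = A·(-6)^n - \frac{2 n}{7} - \frac{5}{49}.
Apply x(0) = 3: A - \frac{5}{49} = 3 ⇒ A = \frac{152}{49}.
So x(n) = \frac{152 \left(-6\right)^{n}}{49} - \frac{2 n}{7} - \frac{5}{49}.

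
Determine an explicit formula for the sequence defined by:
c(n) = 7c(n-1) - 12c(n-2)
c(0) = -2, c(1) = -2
Characteristic equation: x² - 7x + 12 = 0, which factors as (x - (3))(x - (4)) = 0.
Roots r₁ = 3, r₂ = 4 (distinct).
General solution: c(n) = A·(3)^n + B·(4)^n.
From c(0) = -2: A + B = -2.
From c(1) = -2: 3A + 4B = -2.
Solving: A = -6, B = 4.
So c(n) = - 6 \cdot 3^{n} + 4 \cdot 4^{n}.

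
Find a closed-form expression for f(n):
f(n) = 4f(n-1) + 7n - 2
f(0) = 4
First-order linear with linear forcing.
Homogeneous solution: f_h(n) = A·(4)^n.
Try particular f_p(n) = pn + q. Substituting:
  pn + q = 4(p(n-1) + q) + 7n - 2.
Matching the n-coefficient: p = 4p + 7 ⇒ p = - \frac{7}{3}.
Matching constants: q = -4p + 4q - 2 ⇒ q = - \frac{22}{9}.
General: f(n) = A·(4)^n - \frac{7 n}{3} - \frac{22}{9}.
Apply f(0) = 4: A - \frac{22}{9} = 4 ⇒ A = \frac{58}{9}.
So f(n) = \frac{58 \cdot 4^{n}}{9} - \frac{7 n}{3} - \frac{22}{9}.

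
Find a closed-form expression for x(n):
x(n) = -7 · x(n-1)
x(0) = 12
Pure geometric recurrence with ratio -7.
By induction x(n) = x(0) · (-7)^n = 12 \left(-7\right)^{n}.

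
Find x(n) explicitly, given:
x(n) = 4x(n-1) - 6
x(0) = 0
First-order linear non-homogeneous.
Homogeneous solution: x_h(n) = A·(4)^n.
Try constant particular solution x_p = K: K = 4K - 6 ⇒ K = 2.
General: x(n) = A·(4)^n + 2.
Apply x(0) = 0: A + 2 = 0 ⇒ A = -2.
So x(n) = 2 - 2 \cdot 4^{n}.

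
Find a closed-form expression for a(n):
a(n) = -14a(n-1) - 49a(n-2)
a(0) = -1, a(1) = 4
Characteristic equation: x² + 14x + 49 = 0, which is (x - (-7))².
Repeated root r = -7.
General solution: a(n) = (A + Bn)·(-7)^n.
From a(0) = -1: A = -1.
From a(1) = 4: (A + B)·(-7) = 4 ⇒ B = \frac{3}{7}.
So a(n) = \left(\frac{3 n}{7} - 1\right) \cdot (-7)^n.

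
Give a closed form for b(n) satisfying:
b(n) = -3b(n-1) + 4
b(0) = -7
First-order linear non-homogeneous.
Homogeneous solution: b_h(n) = A·(-3)^n.
Try constant particular solution b_p = K: K = -3K + 4 ⇒ K = 1.
General: b(n) = A·(-3)^n + 1.
Apply b(0) = -7: A + 1 = -7 ⇒ A = -8.
So b(n) = 1 - 8 \left(-3\right)^{n}.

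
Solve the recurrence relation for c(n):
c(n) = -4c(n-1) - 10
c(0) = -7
First-order linear non-homogeneous.
Homogeneous solution: c_h(n) = A·(-4)^n.
Try constant particular solution c_p = K: K = -4K - 10 ⇒ K = -2.
General: c(n) = A·(-4)^n - 2.
Apply c(0) = -7: A - 2 = -7 ⇒ A = -5.
So c(n) = - 5 \left(-4\right)^{n} - 2.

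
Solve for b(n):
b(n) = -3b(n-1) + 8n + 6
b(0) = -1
First-order linear with linear forcing.
Homogeneous solution: b_h(n) = A·(-3)^n.
Try particular b_p(n) = pn + q. Substituting:
  pn + q = -3(p(n-1) + q) + 8n + 6.
Matching the n-coefficient: p = -3p + 8 ⇒ p = 2.
Matching constants: q = 3p - 3q + 6 ⇒ q = 3.
General: b(n) = A·(-3)^n + 2 n + 3.
Apply b(0) = -1: A + 3 = -1 ⇒ A = -4.
So b(n) = - 4 \left(-3\right)^{n} + 2 n + 3.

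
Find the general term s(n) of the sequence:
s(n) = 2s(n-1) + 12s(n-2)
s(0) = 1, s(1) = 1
Characteristic equation: x² - 2x - 12 = 0.
Discriminant Δ = (2)² + 4·(12) = 52.
Roots r₁,₂ = (2 ± √52)/2, so r₁ = 1 + \sqrt{13}, r₂ = 1 - \sqrt{13}.
General solution: s(n) = A·r₁^n + B·r₂^n.
From the initial conditions, A + B = 1 and r₁A + r₂B = 1.
Since r₁ - r₂ = √52: A = (1 - (1)r₂)/√52 = \frac{1}{2}, and B = 1 - A = \frac{1}{2}.
So s(n) = \left(\frac{1}{2}\right)\left(1 + \sqrt{13}\right)^n + \left(\frac{1}{2}\right)\left(1 - \sqrt{13}\right)^n.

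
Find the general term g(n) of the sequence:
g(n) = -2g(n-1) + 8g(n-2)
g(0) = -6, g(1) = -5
Characteristic equation: x² + 2x - 8 = 0, which factors as (x - (-4))(x - (2)) = 0.
Roots r₁ = -4, r₂ = 2 (distinct).
General solution: g(n) = A·(-4)^n + B·(2)^n.
From g(0) = -6: A + B = -6.
From g(1) = -5: -4A + 2B = -5.
Solving: A = - \frac{7}{6}, B = - \frac{29}{6}.
So g(n) = - \frac{7 \left(-4\right)^{n}}{6} - \frac{29 \cdot 2^{n}}{6}.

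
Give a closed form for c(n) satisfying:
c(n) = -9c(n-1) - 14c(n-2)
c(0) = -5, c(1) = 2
Characteristic equation: x² + 9x + 14 = 0, which factors as (x - (-7))(x - (-2)) = 0.
Roots r₁ = -7, r₂ = -2 (distinct).
General solution: c(n) = A·(-7)^n + B·(-2)^n.
From c(0) = -5: A + B = -5.
From c(1) = 2: -7A - 2B = 2.
Solving: A = \frac{8}{5}, B = - \frac{33}{5}.
So c(n) = - \frac{33 \left(-2\right)^{n}}{5} + \frac{8 \left(-7\right)^{n}}{5}.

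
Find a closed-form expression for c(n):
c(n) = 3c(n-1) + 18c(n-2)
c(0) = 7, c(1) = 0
Characteristic equation: x² - 3x - 18 = 0, which factors as (x - (6))(x - (-3)) = 0.
Roots r₁ = 6, r₂ = -3 (distinct).
General solution: c(n) = A·(6)^n + B·(-3)^n.
From c(0) = 7: A + B = 7.
From c(1) = 0: 6A - 3B = 0.
Solving: A = \frac{7}{3}, B = \frac{14}{3}.
So c(n) = \frac{14 \left(-3\right)^{n}}{3} + \frac{7 \cdot 6^{n}}{3}.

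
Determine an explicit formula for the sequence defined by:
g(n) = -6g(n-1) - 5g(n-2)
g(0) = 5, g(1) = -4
Characteristic equation: x² + 6x + 5 = 0, which factors as (x - (-1))(x - (-5)) = 0.
Roots r₁ = -1, r₂ = -5 (distinct).
General solution: g(n) = A·(-1)^n + B·(-5)^n.
From g(0) = 5: A + B = 5.
From g(1) = -4: -A - 5B = -4.
Solving: A = \frac{21}{4}, B = - \frac{1}{4}.
So g(n) = \frac{21 \left(-1\right)^{n}}{4} - \frac{\left(-5\right)^{n}}{4}.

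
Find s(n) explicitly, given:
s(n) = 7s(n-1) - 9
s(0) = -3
First-order linear non-homogeneous.
Homogeneous solution: s_h(n) = A·(7)^n.
Try constant particular solution s_p = K: K = 7K - 9 ⇒ K = \frac{3}{2}.
General: s(n) = A·(7)^n + \frac{3}{2}.
Apply s(0) = -3: A + \frac{3}{2} = -3 ⇒ A = - \frac{9}{2}.
So s(n) = \frac{3}{2} - \frac{9 \cdot 7^{n}}{2}.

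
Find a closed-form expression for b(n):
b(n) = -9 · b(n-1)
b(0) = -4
Pure geometric recurrence with ratio -9.
By induction b(n) = b(0) · (-9)^n = - 4 \left(-9\right)^{n}.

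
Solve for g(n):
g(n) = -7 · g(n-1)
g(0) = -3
Pure geometric recurrence with ratio -7.
By induction g(n) = g(0) · (-7)^n = - 3 \left(-7\right)^{n}.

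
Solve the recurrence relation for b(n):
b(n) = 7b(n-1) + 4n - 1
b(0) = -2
First-order linear with linear forcing.
Homogeneous solution: b_h(n) = A·(7)^n.
Try particular b_p(n) = pn + q. Substituting:
  pn + q = 7(p(n-1) + q) + 4n - 1.
Matching the n-coefficient: p = 7p + 4 ⇒ p = - \frac{2}{3}.
Matching constants: q = -7p + 7q - 1 ⇒ q = - \frac{11}{18}.
General: b(n) = A·(7)^n - \frac{2 n}{3} - \frac{11}{18}.
Apply b(0) = -2: A - \frac{11}{18} = -2 ⇒ A = - \frac{25}{18}.
So b(n) = - \frac{25 \cdot 7^{n}}{18} - \frac{2 n}{3} - \frac{11}{18}.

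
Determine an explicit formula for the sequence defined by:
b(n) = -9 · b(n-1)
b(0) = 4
Pure geometric recurrence with ratio -9.
By induction b(n) = b(0) · (-9)^n = 4 \left(-9\right)^{n}.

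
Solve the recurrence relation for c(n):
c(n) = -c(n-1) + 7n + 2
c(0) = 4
First-order linear with linear forcing.
Homogeneous solution: c_h(n) = A·(-1)^n.
Try particular c_p(n) = pn + q. Substituting:
  pn + q = -(p(n-1) + q) + 7n + 2.
Matching the n-coefficient: p = -p + 7 ⇒ p = \frac{7}{2}.
Matching constants: q = p - q + 2 ⇒ q = \frac{11}{4}.
General: c(n) = A·(-1)^n + \frac{7 n}{2} + \frac{11}{4}.
Apply c(0) = 4: A + \frac{11}{4} = 4 ⇒ A = \frac{5}{4}.
So c(n) = \frac{5 \left(-1\right)^{n}}{4} + \frac{7 n}{2} + \frac{11}{4}.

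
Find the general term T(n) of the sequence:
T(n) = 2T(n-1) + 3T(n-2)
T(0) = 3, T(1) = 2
Characteristic equation: x² - 2x - 3 = 0, which factors as (x - (3))(x - (-1)) = 0.
Roots r₁ = 3, r₂ = -1 (distinct).
General solution: T(n) = A·(3)^n + B·(-1)^n.
From T(0) = 3: A + B = 3.
From T(1) = 2: 3A - B = 2.
Solving: A = \frac{5}{4}, B = \frac{7}{4}.
So T(n) = \frac{7 \left(-1\right)^{n}}{4} + \frac{5 \cdot 3^{n}}{4}.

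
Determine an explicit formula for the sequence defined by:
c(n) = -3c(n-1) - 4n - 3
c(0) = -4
First-order linear with linear forcing.
Homogeneous solution: c_h(n) = A·(-3)^n.
Try particular c_p(n) = pn + q. Substituting:
  pn + q = -3(p(n-1) + q) - 4n - 3.
Matching the n-coefficient: p = -3p - 4 ⇒ p = -1.
Matching constants: q = 3p - 3q - 3 ⇒ q = - \frac{3}{2}.
General: c(n) = A·(-3)^n - n - \frac{3}{2}.
Apply c(0) = -4: A - \frac{3}{2} = -4 ⇒ A = - \frac{5}{2}.
So c(n) = - \frac{5 \left(-3\right)^{n}}{2} - n - \frac{3}{2}.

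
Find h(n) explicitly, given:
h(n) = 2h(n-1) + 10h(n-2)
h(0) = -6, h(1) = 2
Characteristic equation: x² - 2x - 10 = 0.
Discriminant Δ = (2)² + 4·(10) = 44.
Roots r₁,₂ = (2 ± √44)/2, so r₁ = 1 + \sqrt{11}, r₂ = 1 - \sqrt{11}.
General solution: h(n) = A·r₁^n + B·r₂^n.
From the initial conditions, A + B = -6 and r₁A + r₂B = 2.
Since r₁ - r₂ = √44: A = (2 - (-6)r₂)/√44 = -3 + \frac{4 \sqrt{11}}{11}, and B = -6 - A = -3 - \frac{4 \sqrt{11}}{11}.
So h(n) = \left(-3 + \frac{4 \sqrt{11}}{11}\right)\left(1 + \sqrt{11}\right)^n + \left(-3 - \frac{4 \sqrt{11}}{11}\right)\left(1 - \sqrt{11}\right)^n.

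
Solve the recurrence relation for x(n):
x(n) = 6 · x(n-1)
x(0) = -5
Pure geometric recurrence with ratio 6.
By induction x(n) = x(0) · (6)^n = - 5 \cdot 6^{n}.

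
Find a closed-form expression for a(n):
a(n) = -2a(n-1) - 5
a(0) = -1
First-order linear non-homogeneous.
Homogeneous solution: a_h(n) = A·(-2)^n.
Try constant particular solution a_p = K: K = -2K - 5 ⇒ K = - \frac{5}{3}.
General: a(n) = A·(-2)^n - \frac{5}{3}.
Apply a(0) = -1: A - \frac{5}{3} = -1 ⇒ A = \frac{2}{3}.
So a(n) = \frac{2 \left(-2\right)^{n}}{3} - \frac{5}{3}.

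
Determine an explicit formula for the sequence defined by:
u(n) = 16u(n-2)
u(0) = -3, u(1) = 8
Characteristic equation: x² - 16 = 0, which factors as (x - (4))(x - (-4)) = 0.
Roots r₁ = 4, r₂ = -4 (distinct).
General solution: u(n) = A·(4)^n + B·(-4)^n.
From u(0) = -3: A + B = -3.
From u(1) = 8: 4A - 4B = 8.
Solving: A = - \frac{1}{2}, B = - \frac{5}{2}.
So u(n) = - \frac{5 \left(-4\right)^{n}}{2} - \frac{4^{n}}{2}.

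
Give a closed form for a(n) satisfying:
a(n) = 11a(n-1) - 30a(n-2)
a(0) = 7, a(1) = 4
Characteristic equation: x² - 11x + 30 = 0, which factors as (x - (5))(x - (6)) = 0.
Roots r₁ = 5, r₂ = 6 (distinct).
General solution: a(n) = A·(5)^n + B·(6)^n.
From a(0) = 7: A + B = 7.
From a(1) = 4: 5A + 6B = 4.
Solving: A = 38, B = -31.
So a(n) = 38 \cdot 5^{n} - 31 \cdot 6^{n}.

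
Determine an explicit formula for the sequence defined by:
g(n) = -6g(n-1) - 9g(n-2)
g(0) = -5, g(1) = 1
Characteristic equation: x² + 6x + 9 = 0, which is (x - (-3))².
Repeated root r = -3.
General solution: g(n) = (A + Bn)·(-3)^n.
From g(0) = -5: A = -5.
From g(1) = 1: (A + B)·(-3) = 1 ⇒ B = \frac{14}{3}.
So g(n) = \left(\frac{14 n}{3} - 5\right) \cdot (-3)^n.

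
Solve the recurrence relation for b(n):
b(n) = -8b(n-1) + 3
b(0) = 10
First-order linear non-homogeneous.
Homogeneous solution: b_h(n) = A·(-8)^n.
Try constant particular solution b_p = K: K = -8K + 3 ⇒ K = \frac{1}{3}.
General: b(n) = A·(-8)^n + \frac{1}{3}.
Apply b(0) = 10: A + \frac{1}{3} = 10 ⇒ A = \frac{29}{3}.
So b(n) = \frac{29 \left(-8\right)^{n}}{3} + \frac{1}{3}.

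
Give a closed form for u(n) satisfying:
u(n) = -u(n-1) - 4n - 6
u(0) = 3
First-order linear with linear forcing.
Homogeneous solution: u_h(n) = A·(-1)^n.
Try particular u_p(n) = pn + q. Substituting:
  pn + q = -(p(n-1) + q) - 4n - 6.
Matching the n-coefficient: p = -p - 4 ⇒ p = -2.
Matching constants: q = p - q - 6 ⇒ q = -4.
General: u(n) = A·(-1)^n - 2 n - 4.
Apply u(0) = 3: A - 4 = 3 ⇒ A = 7.
So u(n) = 7 \left(-1\right)^{n} - 2 n - 4.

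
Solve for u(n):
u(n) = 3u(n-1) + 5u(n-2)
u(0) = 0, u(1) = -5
Characteristic equation: x² - 3x - 5 = 0.
Discriminant Δ = (3)² + 4·(5) = 29.
Roots r₁,₂ = (3 ± √29)/2, so r₁ = \frac{3}{2} + \frac{\sqrt{29}}{2}, r₂ = \frac{3}{2} - \frac{\sqrt{29}}{2}.
General solution: u(n) = A·r₁^n + B·r₂^n.
From the initial conditions, A + B = 0 and r₁A + r₂B = -5.
Since r₁ - r₂ = √29: A = (-5 - (0)r₂)/√29 = - \frac{5 \sqrt{29}}{29}, and B = 0 - A = \frac{5 \sqrt{29}}{29}.
So u(n) = \left(- \frac{5 \sqrt{29}}{29}\right)\left(\frac{3}{2} + \frac{\sqrt{29}}{2}\right)^n + \left(\frac{5 \sqrt{29}}{29}\right)\left(\frac{3}{2} - \frac{\sqrt{29}}{2}\right)^n.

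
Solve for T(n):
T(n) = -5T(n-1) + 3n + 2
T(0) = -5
First-order linear with linear forcing.
Homogeneous solution: T_h(n) = A·(-5)^n.
Try particular T_p(n) = pn + q. Substituting:
  pn + q = -5(p(n-1) + q) + 3n + 2.
Matching the n-coefficient: p = -5p + 3 ⇒ p = \frac{1}{2}.
Matching constants: q = 5p - 5q + 2 ⇒ q = \frac{3}{4}.
General: T(n) = A·(-5)^n + \frac{n}{2} + \frac{3}{4}.
Apply T(0) = -5: A + \frac{3}{4} = -5 ⇒ A = - \frac{23}{4}.
So T(n) = - \frac{23 \left(-5\right)^{n}}{4} + \frac{n}{2} + \frac{3}{4}.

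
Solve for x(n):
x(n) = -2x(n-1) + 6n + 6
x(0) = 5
First-order linear with linear forcing.
Homogeneous solution: x_h(n) = A·(-2)^n.
Try particular x_p(n) = pn + q. Substituting:
  pn + q = -2(p(n-1) + q) + 6n + 6.
Matching the n-coefficient: p = -2p + 6 ⇒ p = 2.
Matching constants: q = 2p - 2q + 6 ⇒ q = \frac{10}{3}.
General: x(n) = A·(-2)^n + 2 n + \frac{10}{3}.
Apply x(0) = 5: A + \frac{10}{3} = 5 ⇒ A = \frac{5}{3}.
So x(n) = \frac{5 \left(-2\right)^{n}}{3} + 2 n + \frac{10}{3}.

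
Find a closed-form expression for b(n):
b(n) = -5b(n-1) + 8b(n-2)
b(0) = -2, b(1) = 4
Characteristic equation: x² + 5x - 8 = 0.
Discriminant Δ = (-5)² + 4·(8) = 57.
Roots r₁,₂ = (-5 ± √57)/2, so r₁ = - \frac{5}{2} + \frac{\sqrt{57}}{2}, r₂ = - \frac{\sqrt{57}}{2} - \frac{5}{2}.
General solution: b(n) = A·r₁^n + B·r₂^n.
From the initial conditions, A + B = -2 and r₁A + r₂B = 4.
Since r₁ - r₂ = √57: A = (4 - (-2)r₂)/√57 = -1 - \frac{\sqrt{57}}{57}, and B = -2 - A = -1 + \frac{\sqrt{57}}{57}.
So b(n) = \left(-1 - \frac{\sqrt{57}}{57}\right)\left(- \frac{5}{2} + \frac{\sqrt{57}}{2}\right)^n + \left(-1 + \frac{\sqrt{57}}{57}\right)\left(- \frac{\sqrt{57}}{2} - \frac{5}{2}\right)^n.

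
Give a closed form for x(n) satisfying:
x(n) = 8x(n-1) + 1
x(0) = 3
First-order linear non-homogeneous.
Homogeneous solution: x_h(n) = A·(8)^n.
Try constant particular solution x_p = K: K = 8K + 1 ⇒ K = - \frac{1}{7}.
General: x(n) = A·(8)^n - \frac{1}{7}.
Apply x(0) = 3: A - \frac{1}{7} = 3 ⇒ A = \frac{22}{7}.
So x(n) = \frac{22 \cdot 8^{n}}{7} - \frac{1}{7}.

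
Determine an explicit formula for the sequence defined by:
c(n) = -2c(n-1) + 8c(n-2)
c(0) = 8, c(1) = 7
Characteristic equation: x² + 2x - 8 = 0, which factors as (x - (-4))(x - (2)) = 0.
Roots r₁ = -4, r₂ = 2 (distinct).
General solution: c(n) = A·(-4)^n + B·(2)^n.
From c(0) = 8: A + B = 8.
From c(1) = 7: -4A + 2B = 7.
Solving: A = \frac{3}{2}, B = \frac{13}{2}.
So c(n) = \frac{3 \left(-4\right)^{n}}{2} + \frac{13 \cdot 2^{n}}{2}.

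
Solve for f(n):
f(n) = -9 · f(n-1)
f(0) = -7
Pure geometric recurrence with ratio -9.
By induction f(n) = f(0) · (-9)^n = - 7 \left(-9\right)^{n}.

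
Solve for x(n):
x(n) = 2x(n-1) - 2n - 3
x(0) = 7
First-order linear with linear forcing.
Homogeneous solution: x_h(n) = A·(2)^n.
Try particular x_p(n) = pn + q. Substituting:
  pn + q = 2(p(n-1) + q) - 2n - 3.
Matching the n-coefficient: p = 2p - 2 ⇒ p = 2.
Matching constants: q = -2p + 2q - 3 ⇒ q = 7.
General: x(n) = A·(2)^n + 2 n + 7.
Apply x(0) = 7: A + 7 = 7 ⇒ A = 0.
So x(n) = 2 n + 7.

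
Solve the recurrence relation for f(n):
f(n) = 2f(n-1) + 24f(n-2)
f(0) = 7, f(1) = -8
Characteristic equation: x² - 2x - 24 = 0, which factors as (x - (6))(x - (-4)) = 0.
Roots r₁ = 6, r₂ = -4 (distinct).
General solution: f(n) = A·(6)^n + B·(-4)^n.
From f(0) = 7: A + B = 7.
From f(1) = -8: 6A - 4B = -8.
Solving: A = 2, B = 5.
So f(n) = 5 \left(-4\right)^{n} + 2 \cdot 6^{n}.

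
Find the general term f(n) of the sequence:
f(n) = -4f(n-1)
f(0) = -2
This is a homogeneous first-order recurrence with ratio -4.
By induction f(n) = f(0) · (-4)^n = - 2 \left(-4\right)^{n}.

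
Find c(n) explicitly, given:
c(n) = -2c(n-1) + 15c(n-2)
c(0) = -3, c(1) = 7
Characteristic equation: x² + 2x - 15 = 0, which factors as (x - (-5))(x - (3)) = 0.
Roots r₁ = -5, r₂ = 3 (distinct).
General solution: c(n) = A·(-5)^n + B·(3)^n.
From c(0) = -3: A + B = -3.
From c(1) = 7: -5A + 3B = 7.
Solving: A = -2, B = -1.
So c(n) = - 2 \left(-5\right)^{n} - 3^{n}.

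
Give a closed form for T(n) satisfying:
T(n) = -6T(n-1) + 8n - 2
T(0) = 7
First-order linear with linear forcing.
Homogeneous solution: T_h(n) = A·(-6)^n.
Try particular T_p(n) = pn + q. Substituting:
  pn + q = -6(p(n-1) + q) + 8n - 2.
Matching the n-coefficient: p = -6p + 8 ⇒ p = \frac{8}{7}.
Matching constants: q = 6p - 6q - 2 ⇒ q = \frac{34}{49}.
General: T(n) = A·(-6)^n + \frac{8 n}{7} + \frac{34}{49}.
Apply T(0) = 7: A + \frac{34}{49} = 7 ⇒ A = \frac{309}{49}.
So T(n) = \frac{309 \left(-6\right)^{n}}{49} + \frac{8 n}{7} + \frac{34}{49}.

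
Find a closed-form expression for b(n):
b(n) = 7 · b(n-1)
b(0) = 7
Pure geometric recurrence with ratio 7.
By induction b(n) = b(0) · (7)^n = 7 \cdot 7^{n}.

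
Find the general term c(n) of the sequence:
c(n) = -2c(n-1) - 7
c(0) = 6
First-order linear non-homogeneous.
Homogeneous solution: c_h(n) = A·(-2)^n.
Try constant particular solution c_p = K: K = -2K - 7 ⇒ K = - \frac{7}{3}.
General: c(n) = A·(-2)^n - \frac{7}{3}.
Apply c(0) = 6: A - \frac{7}{3} = 6 ⇒ A = \frac{25}{3}.
So c(n) = \frac{25 \left(-2\right)^{n}}{3} - \frac{7}{3}.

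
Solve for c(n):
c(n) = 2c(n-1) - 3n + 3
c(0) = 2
First-order linear with linear forcing.
Homogeneous solution: c_h(n) = A·(2)^n.
Try particular c_p(n) = pn + q. Substituting:
  pn + q = 2(p(n-1) + q) - 3n + 3.
Matching the n-coefficient: p = 2p - 3 ⇒ p = 3.
Matching constants: q = -2p + 2q + 3 ⇒ q = 3.
General: c(n) = A·(2)^n + 3 n + 3.
Apply c(0) = 2: A + 3 = 2 ⇒ A = -1.
So c(n) = - 2^{n} + 3 n + 3.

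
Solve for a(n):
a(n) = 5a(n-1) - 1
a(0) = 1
First-order linear non-homogeneous.
Homogeneous solution: a_h(n) = A·(5)^n.
Try constant particular solution a_p = K: K = 5K - 1 ⇒ K = \frac{1}{4}.
General: a(n) = A·(5)^n + \frac{1}{4}.
Apply a(0) = 1: A + \frac{1}{4} = 1 ⇒ A = \frac{3}{4}.
So a(n) = \frac{3 \cdot 5^{n}}{4} + \frac{1}{4}.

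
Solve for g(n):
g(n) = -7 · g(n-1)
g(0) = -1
Pure geometric recurrence with ratio -7.
By induction g(n) = g(0) · (-7)^n = - \left(-7\right)^{n}.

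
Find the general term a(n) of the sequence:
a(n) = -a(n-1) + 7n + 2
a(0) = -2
First-order linear with linear forcing.
Homogeneous solution: a_h(n) = A·(-1)^n.
Try particular a_p(n) = pn + q. Substituting:
  pn + q = -(p(n-1) + q) + 7n + 2.
Matching the n-coefficient: p = -p + 7 ⇒ p = \frac{7}{2}.
Matching constants: q = p - q + 2 ⇒ q = \frac{11}{4}.
General: a(n) = A·(-1)^n + \frac{7 n}{2} + \frac{11}{4}.
Apply a(0) = -2: A + \frac{11}{4} = -2 ⇒ A = - \frac{19}{4}.
So a(n) = - \frac{19 \left(-1\right)^{n}}{4} + \frac{7 n}{2} + \frac{11}{4}.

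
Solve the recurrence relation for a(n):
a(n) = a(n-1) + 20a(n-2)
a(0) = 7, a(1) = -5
Characteristic equation: x² - x - 20 = 0, which factors as (x - (5))(x - (-4)) = 0.
Roots r₁ = 5, r₂ = -4 (distinct).
General solution: a(n) = A·(5)^n + B·(-4)^n.
From a(0) = 7: A + B = 7.
From a(1) = -5: 5A - 4B = -5.
Solving: A = \frac{23}{9}, B = \frac{40}{9}.
So a(n) = \frac{40 \left(-4\right)^{n}}{9} + \frac{23 \cdot 5^{n}}{9}.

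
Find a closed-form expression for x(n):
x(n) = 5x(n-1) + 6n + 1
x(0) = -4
First-order linear with linear forcing.
Homogeneous solution: x_h(n) = A·(5)^n.
Try particular x_p(n) = pn + q. Substituting:
  pn + q = 5(p(n-1) + q) + 6n + 1.
Matching the n-coefficient: p = 5p + 6 ⇒ p = - \frac{3}{2}.
Matching constants: q = -5p + 5q + 1 ⇒ q = - \frac{17}{8}.
General: x(n) = A·(5)^n - \frac{3 n}{2} - \frac{17}{8}.
Apply x(0) = -4: A - \frac{17}{8} = -4 ⇒ A = - \frac{15}{8}.
So x(n) = - \frac{15 \cdot 5^{n}}{8} - \frac{3 n}{2} - \frac{17}{8}.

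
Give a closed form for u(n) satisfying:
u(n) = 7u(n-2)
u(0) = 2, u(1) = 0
Characteristic equation: x² - 7 = 0.
Discriminant Δ = (0)² + 4·(7) = 28.
Roots r₁,₂ = (0 ± √28)/2, so r₁ = \sqrt{7}, r₂ = - \sqrt{7}.
General solution: u(n) = A·r₁^n + B·r₂^n.
From the initial conditions, A + B = 2 and r₁A + r₂B = 0.
Since r₁ - r₂ = √28: A = (0 - (2)r₂)/√28 = 1, and B = 2 - A = 1.
So u(n) = \left(1\right)\left(\sqrt{7}\right)^n + \left(1\right)\left(- \sqrt{7}\right)^n.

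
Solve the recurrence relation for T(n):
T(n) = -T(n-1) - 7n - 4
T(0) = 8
First-order linear with linear forcing.
Homogeneous solution: T_h(n) = A·(-1)^n.
Try particular T_p(n) = pn + q. Substituting:
  pn + q = -(p(n-1) + q) - 7n - 4.
Matching the n-coefficient: p = -p - 7 ⇒ p = - \frac{7}{2}.
Matching constants: q = p - q - 4 ⇒ q = - \frac{15}{4}.
General: T(n) = A·(-1)^n - \frac{7 n}{2} - \frac{15}{4}.
Apply T(0) = 8: A - \frac{15}{4} = 8 ⇒ A = \frac{47}{4}.
So T(n) = \frac{47 \left(-1\right)^{n}}{4} - \frac{7 n}{2} - \frac{15}{4}.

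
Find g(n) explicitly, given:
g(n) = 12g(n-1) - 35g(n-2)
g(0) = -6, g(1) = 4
Characteristic equation: x² - 12x + 35 = 0, which factors as (x - (7))(x - (5)) = 0.
Roots r₁ = 7, r₂ = 5 (distinct).
General solution: g(n) = A·(7)^n + B·(5)^n.
From g(0) = -6: A + B = -6.
From g(1) = 4: 7A + 5B = 4.
Solving: A = 17, B = -23.
So g(n) = - 23 \cdot 5^{n} + 17 \cdot 7^{n}.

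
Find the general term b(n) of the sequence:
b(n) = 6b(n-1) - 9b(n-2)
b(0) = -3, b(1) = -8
Characteristic equation: x² - 6x + 9 = 0, which is (x - (3))².
Repeated root r = 3.
General solution: b(n) = (A + Bn)·(3)^n.
From b(0) = -3: A = -3.
From b(1) = -8: (A + B)·(3) = -8 ⇒ B = \frac{1}{3}.
So b(n) = \left(\frac{n}{3} - 3\right) \cdot (3)^n.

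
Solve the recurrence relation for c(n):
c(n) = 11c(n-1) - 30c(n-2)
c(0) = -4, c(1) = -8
Characteristic equation: x² - 11x + 30 = 0, which factors as (x - (6))(x - (5)) = 0.
Roots r₁ = 6, r₂ = 5 (distinct).
General solution: c(n) = A·(6)^n + B·(5)^n.
From c(0) = -4: A + B = -4.
From c(1) = -8: 6A + 5B = -8.
Solving: A = 12, B = -16.
So c(n) = - 16 \cdot 5^{n} + 12 \cdot 6^{n}.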